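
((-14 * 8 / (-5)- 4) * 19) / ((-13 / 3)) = -5244 / 65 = -80.68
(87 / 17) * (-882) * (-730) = 56015820 / 17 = 3295048.24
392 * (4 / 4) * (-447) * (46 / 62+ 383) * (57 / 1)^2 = -6772425823296 / 31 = -218465349138.58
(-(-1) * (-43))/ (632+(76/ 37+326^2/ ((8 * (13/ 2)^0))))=-3182/ 1029973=-0.00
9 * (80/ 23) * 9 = 6480/ 23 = 281.74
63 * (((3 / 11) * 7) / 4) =1323 / 44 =30.07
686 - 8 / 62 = 685.87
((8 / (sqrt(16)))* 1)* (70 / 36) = 35 / 9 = 3.89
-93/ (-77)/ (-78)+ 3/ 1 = 5975/ 2002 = 2.98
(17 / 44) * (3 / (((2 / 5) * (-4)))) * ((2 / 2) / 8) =-255 / 2816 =-0.09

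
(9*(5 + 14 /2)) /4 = 27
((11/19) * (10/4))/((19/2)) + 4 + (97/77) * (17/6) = 1287827/166782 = 7.72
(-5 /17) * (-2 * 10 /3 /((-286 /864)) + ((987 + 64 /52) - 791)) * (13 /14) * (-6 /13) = 466260 /17017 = 27.40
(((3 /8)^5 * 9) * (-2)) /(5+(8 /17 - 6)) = 0.25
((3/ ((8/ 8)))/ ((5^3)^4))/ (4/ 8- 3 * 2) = -6/ 2685546875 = -0.00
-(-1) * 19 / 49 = 19 / 49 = 0.39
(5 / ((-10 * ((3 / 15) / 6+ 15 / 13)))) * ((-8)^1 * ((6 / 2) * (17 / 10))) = 7956 / 463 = 17.18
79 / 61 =1.30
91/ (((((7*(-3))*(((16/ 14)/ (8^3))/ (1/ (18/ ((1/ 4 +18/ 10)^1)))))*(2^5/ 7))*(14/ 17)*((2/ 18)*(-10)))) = 52.86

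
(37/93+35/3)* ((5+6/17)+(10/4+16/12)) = 10307/93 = 110.83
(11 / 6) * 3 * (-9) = -99 / 2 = -49.50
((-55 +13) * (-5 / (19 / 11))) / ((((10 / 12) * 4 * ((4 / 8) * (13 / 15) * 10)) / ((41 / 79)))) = 85239 / 19513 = 4.37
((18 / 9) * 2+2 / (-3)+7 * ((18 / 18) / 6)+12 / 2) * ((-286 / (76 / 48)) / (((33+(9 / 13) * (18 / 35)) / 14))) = -76516440 / 96121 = -796.04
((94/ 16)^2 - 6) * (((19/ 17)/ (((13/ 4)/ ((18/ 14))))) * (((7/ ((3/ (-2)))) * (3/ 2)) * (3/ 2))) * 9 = -8426025/ 7072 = -1191.46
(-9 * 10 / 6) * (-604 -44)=9720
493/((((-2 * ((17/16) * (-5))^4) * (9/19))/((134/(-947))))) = 2419392512/26170936875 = 0.09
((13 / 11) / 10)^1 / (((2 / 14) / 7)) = 637 / 110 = 5.79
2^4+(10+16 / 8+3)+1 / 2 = 63 / 2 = 31.50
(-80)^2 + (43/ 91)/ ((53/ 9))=30867587/ 4823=6400.08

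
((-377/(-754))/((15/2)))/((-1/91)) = -91/15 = -6.07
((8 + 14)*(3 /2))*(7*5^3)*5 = 144375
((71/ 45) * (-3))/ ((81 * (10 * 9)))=-71/ 109350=-0.00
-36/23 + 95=2149/23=93.43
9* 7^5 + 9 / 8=1210113 / 8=151264.12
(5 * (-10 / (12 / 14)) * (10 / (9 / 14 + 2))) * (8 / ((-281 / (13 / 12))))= 637000 / 93573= 6.81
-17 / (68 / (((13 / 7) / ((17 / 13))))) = -169 / 476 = -0.36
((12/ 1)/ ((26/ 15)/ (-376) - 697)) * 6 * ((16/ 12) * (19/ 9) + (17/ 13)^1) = -10881440/ 25552189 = -0.43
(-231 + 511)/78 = 140/39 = 3.59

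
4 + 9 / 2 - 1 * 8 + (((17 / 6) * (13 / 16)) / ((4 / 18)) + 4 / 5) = 3731 / 320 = 11.66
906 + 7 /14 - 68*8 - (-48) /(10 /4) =3817 /10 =381.70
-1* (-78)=78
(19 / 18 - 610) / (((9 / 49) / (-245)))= 131586805 / 162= 812264.23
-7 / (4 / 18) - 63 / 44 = -1449 / 44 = -32.93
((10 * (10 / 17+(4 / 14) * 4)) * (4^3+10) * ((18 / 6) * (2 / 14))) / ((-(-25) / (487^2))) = 21692425416 / 4165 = 5208265.41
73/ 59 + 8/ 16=205/ 118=1.74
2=2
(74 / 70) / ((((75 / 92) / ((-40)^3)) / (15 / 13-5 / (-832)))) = -26278880 / 273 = -96259.63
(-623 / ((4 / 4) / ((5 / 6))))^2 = 9703225 / 36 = 269534.03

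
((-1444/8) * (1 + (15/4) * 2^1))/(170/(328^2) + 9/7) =-577712632/484723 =-1191.84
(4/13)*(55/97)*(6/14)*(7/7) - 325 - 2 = -2885769/8827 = -326.93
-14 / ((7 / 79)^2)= -12482 / 7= -1783.14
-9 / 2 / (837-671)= -0.03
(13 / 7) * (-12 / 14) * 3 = -234 / 49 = -4.78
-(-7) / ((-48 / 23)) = -161 / 48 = -3.35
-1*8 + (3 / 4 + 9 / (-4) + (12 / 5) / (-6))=-99 / 10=-9.90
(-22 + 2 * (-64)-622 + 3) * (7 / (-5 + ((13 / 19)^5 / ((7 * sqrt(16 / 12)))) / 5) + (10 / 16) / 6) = 346423373141697670 * sqrt(3) / 751055203005146953 + 35924343631358722773715 / 36050649744247053744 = 997.30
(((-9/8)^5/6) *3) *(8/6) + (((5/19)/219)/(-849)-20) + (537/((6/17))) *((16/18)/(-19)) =-1782356085553/19293192192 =-92.38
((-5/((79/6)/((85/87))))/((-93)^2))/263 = -850/5211307917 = -0.00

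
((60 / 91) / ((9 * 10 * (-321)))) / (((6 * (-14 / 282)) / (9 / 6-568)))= -53251 / 1226862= -0.04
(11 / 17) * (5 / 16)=55 / 272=0.20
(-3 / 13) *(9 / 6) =-9 / 26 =-0.35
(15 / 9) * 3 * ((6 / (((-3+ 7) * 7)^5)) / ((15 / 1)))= 1 / 8605184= 0.00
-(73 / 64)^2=-5329 / 4096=-1.30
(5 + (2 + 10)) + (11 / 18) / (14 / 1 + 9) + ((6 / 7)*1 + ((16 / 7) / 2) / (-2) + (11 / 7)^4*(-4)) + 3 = -4054801 / 994014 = -4.08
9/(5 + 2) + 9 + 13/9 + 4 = 15.73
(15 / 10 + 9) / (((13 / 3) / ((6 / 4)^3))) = 1701 / 208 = 8.18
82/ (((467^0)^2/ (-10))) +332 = -488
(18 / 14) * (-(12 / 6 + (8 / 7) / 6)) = -138 / 49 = -2.82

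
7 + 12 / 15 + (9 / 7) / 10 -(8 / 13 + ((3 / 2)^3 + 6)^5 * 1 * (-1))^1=215969072729 / 2981888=72426.96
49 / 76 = 0.64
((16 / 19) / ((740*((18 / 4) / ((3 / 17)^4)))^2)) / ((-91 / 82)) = -26568 / 412790620965111025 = -0.00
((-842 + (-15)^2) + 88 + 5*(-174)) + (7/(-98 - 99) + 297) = -217101/197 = -1102.04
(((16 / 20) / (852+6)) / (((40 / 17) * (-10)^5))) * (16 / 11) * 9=-51 / 983125000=-0.00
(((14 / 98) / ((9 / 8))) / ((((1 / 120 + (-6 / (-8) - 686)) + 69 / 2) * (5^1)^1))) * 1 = -64 / 1639869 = -0.00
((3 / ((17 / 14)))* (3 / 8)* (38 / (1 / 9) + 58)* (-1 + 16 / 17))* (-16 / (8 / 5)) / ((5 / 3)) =37800 / 289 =130.80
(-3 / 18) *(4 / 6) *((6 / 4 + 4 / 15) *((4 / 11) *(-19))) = 2014 / 1485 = 1.36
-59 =-59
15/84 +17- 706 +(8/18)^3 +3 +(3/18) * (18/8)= -27979081/40824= -685.36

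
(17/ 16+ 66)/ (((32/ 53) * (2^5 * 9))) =56869/ 147456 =0.39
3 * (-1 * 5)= -15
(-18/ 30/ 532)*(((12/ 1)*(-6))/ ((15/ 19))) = 18/ 175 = 0.10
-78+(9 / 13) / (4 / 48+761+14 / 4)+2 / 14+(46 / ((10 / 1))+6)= -56153914 / 834925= -67.26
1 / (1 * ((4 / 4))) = 1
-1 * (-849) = 849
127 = 127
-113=-113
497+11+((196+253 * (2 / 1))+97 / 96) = 116257 / 96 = 1211.01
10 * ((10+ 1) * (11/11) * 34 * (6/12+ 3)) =13090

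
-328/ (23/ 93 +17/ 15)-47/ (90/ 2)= -1148929/ 4815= -238.61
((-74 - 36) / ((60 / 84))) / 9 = -154 / 9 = -17.11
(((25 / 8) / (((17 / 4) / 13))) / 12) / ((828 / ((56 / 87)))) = 2275 / 3673836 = 0.00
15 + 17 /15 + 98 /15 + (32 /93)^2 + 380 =3483688 /8649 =402.79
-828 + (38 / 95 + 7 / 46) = -190313 / 230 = -827.45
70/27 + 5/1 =205/27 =7.59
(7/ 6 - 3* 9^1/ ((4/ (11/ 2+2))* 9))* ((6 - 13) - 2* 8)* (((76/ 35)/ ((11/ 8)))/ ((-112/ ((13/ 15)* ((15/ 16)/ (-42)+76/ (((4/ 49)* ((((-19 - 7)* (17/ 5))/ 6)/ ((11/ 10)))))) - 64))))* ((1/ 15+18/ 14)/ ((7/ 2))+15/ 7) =56088430915231/ 123430608000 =454.41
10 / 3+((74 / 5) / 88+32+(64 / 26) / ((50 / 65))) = 25543 / 660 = 38.70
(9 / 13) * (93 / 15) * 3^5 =67797 / 65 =1043.03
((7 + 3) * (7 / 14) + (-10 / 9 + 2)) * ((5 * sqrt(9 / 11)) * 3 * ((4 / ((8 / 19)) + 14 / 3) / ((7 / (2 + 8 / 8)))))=22525 * sqrt(11) / 154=485.11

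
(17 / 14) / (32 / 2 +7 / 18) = 153 / 2065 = 0.07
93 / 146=0.64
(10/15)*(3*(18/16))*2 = 9/2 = 4.50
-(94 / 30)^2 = -9.82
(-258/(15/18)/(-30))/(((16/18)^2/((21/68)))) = 219429/54400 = 4.03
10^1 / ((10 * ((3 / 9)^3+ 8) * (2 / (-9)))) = -243 / 434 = -0.56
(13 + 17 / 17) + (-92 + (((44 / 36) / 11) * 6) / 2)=-233 / 3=-77.67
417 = 417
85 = 85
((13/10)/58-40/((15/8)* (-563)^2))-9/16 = -1191634951/2206104240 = -0.54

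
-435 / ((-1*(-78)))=-145 / 26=-5.58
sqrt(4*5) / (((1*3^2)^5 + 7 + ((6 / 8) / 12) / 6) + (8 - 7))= 0.00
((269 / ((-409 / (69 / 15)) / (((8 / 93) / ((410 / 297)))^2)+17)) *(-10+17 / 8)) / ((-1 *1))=-7640487162 / 82528106069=-0.09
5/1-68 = -63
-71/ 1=-71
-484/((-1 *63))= 484/63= 7.68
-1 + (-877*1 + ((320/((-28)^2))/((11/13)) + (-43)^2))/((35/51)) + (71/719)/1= 19208491872/13563935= 1416.14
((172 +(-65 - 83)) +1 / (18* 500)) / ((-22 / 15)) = -216001 / 13200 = -16.36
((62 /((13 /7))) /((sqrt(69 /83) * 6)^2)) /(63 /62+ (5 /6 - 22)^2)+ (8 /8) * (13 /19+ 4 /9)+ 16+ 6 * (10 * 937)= 1440931908605957 /25622429157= 56237.13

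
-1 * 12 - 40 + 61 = 9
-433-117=-550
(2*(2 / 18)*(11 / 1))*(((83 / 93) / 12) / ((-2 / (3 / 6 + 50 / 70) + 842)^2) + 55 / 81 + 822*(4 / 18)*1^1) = 51039491787097 / 113882106168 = 448.18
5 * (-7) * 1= -35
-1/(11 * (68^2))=-0.00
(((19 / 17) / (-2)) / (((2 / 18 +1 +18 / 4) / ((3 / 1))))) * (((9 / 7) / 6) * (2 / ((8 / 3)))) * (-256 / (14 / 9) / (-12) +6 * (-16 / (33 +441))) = -4312278 / 6646507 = -0.65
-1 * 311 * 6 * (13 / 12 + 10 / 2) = -22703 / 2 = -11351.50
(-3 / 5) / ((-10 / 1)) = 3 / 50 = 0.06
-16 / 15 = -1.07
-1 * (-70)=70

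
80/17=4.71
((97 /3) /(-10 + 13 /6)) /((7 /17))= -3298 /329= -10.02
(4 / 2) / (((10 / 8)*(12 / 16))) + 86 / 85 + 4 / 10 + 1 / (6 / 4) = 358 / 85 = 4.21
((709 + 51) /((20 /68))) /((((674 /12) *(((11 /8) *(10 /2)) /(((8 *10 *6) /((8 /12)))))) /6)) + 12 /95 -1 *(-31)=10191508159 /352165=28939.58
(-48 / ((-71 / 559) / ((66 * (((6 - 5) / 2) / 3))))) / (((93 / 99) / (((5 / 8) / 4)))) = 691.45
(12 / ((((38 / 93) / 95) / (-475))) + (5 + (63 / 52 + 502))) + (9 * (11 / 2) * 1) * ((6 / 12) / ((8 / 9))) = -551081001 / 416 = -1324713.94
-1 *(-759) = 759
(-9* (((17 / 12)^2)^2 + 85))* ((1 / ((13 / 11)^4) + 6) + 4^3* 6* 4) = -81330396249943 / 65804544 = -1235938.91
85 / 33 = 2.58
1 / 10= 0.10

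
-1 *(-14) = 14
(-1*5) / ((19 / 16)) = -80 / 19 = -4.21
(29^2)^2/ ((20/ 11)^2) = 85581001/ 400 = 213952.50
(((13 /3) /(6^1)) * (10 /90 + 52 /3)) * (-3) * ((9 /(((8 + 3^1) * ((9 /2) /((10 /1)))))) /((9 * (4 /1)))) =-10205 /5346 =-1.91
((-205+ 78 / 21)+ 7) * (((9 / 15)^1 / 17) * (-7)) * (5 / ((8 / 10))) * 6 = 1800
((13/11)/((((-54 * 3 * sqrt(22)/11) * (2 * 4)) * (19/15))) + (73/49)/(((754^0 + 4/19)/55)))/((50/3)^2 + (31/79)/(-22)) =1193249970/4896500567 - 5135 * sqrt(22)/3962385552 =0.24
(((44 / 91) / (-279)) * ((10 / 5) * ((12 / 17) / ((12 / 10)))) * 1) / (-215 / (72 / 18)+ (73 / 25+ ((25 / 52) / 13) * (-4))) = 1144000 / 28603557927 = 0.00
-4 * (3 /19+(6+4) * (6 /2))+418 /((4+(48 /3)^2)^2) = -77465629 /642200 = -120.63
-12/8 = -3/2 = -1.50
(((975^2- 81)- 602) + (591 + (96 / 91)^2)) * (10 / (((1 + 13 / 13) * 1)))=39356864945 / 8281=4752670.56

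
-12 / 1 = -12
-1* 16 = -16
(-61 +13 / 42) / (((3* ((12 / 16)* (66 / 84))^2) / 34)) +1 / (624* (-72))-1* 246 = -36315519083 / 16308864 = -2226.74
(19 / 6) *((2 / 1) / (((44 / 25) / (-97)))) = -46075 / 132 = -349.05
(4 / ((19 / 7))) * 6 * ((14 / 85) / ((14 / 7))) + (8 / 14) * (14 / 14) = 14692 / 11305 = 1.30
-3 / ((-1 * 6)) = 1 / 2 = 0.50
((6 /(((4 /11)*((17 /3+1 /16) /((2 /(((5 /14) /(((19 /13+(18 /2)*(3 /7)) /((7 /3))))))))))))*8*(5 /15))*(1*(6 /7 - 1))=-1115136 /79625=-14.00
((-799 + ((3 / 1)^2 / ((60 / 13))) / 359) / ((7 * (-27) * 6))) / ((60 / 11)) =63104591 / 488527200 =0.13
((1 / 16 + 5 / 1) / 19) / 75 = 27 / 7600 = 0.00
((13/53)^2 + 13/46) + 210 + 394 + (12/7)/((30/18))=2737785849/4522490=605.37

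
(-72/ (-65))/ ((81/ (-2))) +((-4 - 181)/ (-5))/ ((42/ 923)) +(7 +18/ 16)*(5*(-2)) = 731.84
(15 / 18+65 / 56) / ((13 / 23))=7705 / 2184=3.53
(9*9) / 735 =27 / 245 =0.11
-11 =-11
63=63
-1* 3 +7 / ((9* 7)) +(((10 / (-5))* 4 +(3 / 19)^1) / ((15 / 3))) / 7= -18631 / 5985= -3.11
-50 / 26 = -25 / 13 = -1.92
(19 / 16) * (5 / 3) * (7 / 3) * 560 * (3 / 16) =23275 / 48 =484.90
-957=-957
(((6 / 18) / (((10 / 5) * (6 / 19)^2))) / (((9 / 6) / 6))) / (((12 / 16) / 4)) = 2888 / 81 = 35.65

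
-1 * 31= -31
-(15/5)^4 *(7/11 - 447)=397710/11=36155.45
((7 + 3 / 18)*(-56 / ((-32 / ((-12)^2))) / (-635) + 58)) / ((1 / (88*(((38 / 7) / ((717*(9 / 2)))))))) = 61.12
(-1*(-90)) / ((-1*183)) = -30 / 61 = -0.49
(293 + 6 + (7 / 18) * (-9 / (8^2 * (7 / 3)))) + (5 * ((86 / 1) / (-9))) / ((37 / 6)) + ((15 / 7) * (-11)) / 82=1186370413 / 4077696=290.94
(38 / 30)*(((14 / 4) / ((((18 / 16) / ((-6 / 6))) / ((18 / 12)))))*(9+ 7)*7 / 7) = -4256 / 45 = -94.58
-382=-382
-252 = -252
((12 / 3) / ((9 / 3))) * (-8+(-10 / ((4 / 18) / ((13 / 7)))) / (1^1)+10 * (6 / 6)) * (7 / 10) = -1142 / 15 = -76.13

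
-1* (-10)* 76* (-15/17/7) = -95.80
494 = 494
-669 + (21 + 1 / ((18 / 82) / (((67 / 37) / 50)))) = -647.84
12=12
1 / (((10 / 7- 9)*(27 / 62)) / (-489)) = 70742 / 477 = 148.31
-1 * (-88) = 88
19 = 19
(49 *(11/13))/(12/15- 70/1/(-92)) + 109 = 632673/4667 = 135.56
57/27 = 19/9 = 2.11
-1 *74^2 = -5476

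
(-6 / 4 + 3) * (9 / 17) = 27 / 34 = 0.79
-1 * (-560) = 560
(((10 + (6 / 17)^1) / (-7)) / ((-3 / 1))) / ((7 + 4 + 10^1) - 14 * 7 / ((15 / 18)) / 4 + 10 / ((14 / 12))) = 440 / 153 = 2.88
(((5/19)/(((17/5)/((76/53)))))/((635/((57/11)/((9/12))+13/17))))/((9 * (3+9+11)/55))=143500/402668613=0.00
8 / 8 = 1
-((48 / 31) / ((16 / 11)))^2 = -1089 / 961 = -1.13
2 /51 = 0.04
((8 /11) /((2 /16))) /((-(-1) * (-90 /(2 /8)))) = -8 /495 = -0.02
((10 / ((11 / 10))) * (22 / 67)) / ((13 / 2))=400 / 871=0.46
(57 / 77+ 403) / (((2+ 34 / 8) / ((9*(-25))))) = -1119168 / 77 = -14534.65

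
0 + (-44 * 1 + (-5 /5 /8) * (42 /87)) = -5111 /116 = -44.06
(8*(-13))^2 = 10816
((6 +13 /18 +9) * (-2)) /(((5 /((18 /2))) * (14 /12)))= -1698 /35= -48.51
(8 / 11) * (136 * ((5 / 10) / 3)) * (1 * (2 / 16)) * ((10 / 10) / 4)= 0.52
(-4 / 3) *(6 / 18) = -4 / 9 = -0.44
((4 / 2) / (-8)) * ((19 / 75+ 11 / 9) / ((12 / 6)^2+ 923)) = -83 / 208575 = -0.00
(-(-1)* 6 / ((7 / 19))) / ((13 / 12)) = 1368 / 91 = 15.03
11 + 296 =307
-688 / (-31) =688 / 31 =22.19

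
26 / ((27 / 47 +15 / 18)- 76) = -0.35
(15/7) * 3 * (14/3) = 30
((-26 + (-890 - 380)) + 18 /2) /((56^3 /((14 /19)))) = -1287 /238336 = -0.01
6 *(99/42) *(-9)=-127.29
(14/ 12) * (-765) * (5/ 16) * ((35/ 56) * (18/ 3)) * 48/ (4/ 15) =-6024375/ 32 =-188261.72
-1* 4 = -4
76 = 76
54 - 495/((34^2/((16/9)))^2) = 40590326/751689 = 54.00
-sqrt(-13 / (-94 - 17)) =-sqrt(1443) / 111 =-0.34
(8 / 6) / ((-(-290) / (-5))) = -2 / 87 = -0.02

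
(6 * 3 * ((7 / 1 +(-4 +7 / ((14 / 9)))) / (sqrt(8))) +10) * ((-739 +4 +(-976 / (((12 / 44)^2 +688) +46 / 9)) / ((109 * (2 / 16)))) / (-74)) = 302428169985 / 3044427007 +8165560589595 * sqrt(2) / 24355416056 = 573.48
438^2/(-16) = -47961/4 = -11990.25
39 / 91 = 3 / 7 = 0.43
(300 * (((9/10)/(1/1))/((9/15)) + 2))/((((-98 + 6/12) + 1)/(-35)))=73500/193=380.83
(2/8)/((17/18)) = 9/34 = 0.26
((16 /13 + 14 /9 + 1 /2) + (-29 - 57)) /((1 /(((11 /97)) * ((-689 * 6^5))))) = 4874672880 /97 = 50254359.59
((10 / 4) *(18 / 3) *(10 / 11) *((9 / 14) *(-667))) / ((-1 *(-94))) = -450225 / 7238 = -62.20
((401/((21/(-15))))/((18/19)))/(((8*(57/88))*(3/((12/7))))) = -44110/1323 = -33.34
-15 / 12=-5 / 4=-1.25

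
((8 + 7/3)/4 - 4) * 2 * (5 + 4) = -51/2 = -25.50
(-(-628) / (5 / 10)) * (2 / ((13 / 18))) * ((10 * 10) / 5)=904320 / 13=69563.08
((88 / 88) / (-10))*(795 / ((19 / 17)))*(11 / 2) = -29733 / 76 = -391.22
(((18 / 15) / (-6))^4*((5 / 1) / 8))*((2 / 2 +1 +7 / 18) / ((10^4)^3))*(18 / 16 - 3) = -43 / 9600000000000000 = -0.00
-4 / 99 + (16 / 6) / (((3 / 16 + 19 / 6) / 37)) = 468220 / 15939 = 29.38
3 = 3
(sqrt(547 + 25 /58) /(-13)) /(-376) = sqrt(1841558) /283504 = 0.00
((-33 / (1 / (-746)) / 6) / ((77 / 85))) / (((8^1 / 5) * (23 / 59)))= 9352975 / 1288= 7261.63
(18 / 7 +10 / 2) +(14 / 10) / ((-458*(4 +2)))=728171 / 96180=7.57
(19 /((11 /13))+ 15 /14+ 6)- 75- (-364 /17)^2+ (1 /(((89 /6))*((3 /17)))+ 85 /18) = -8891533135 /17824653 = -498.83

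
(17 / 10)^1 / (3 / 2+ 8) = 17 / 95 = 0.18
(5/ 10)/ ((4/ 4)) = 1/ 2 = 0.50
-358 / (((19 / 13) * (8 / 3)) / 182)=-635271 / 38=-16717.66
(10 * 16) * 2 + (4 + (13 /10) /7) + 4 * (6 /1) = 24373 /70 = 348.19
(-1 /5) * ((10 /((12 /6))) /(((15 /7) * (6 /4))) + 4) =-10 /9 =-1.11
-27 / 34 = -0.79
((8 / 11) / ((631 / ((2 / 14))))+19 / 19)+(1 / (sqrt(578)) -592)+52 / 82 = -1176048007 / 1992067+sqrt(2) / 34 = -590.32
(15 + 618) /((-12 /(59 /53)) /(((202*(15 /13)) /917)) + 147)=18860235 /3116239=6.05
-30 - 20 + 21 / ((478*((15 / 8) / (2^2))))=-59638 / 1195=-49.91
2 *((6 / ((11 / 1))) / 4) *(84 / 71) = 252 / 781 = 0.32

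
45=45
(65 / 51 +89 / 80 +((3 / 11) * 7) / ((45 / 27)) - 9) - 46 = -2309863 / 44880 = -51.47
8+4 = 12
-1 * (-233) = 233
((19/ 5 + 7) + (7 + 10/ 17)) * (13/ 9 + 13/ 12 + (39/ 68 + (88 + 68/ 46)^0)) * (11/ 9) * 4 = 2876962/ 7803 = 368.70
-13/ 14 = -0.93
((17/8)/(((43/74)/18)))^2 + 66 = 32535057/7396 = 4399.01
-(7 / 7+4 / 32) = -9 / 8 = -1.12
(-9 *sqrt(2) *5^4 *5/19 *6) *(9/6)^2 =-759375 *sqrt(2)/38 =-28261.01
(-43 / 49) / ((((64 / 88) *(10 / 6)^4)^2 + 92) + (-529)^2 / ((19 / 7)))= -648600777 / 76292307847315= -0.00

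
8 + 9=17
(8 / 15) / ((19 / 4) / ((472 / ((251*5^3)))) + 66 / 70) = 105728 / 62780037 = 0.00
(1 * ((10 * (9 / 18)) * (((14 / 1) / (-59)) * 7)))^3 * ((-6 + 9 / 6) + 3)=176473500 / 205379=859.26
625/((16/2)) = 625/8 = 78.12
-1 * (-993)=993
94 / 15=6.27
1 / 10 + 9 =91 / 10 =9.10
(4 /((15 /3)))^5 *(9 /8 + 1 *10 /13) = 25216 /40625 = 0.62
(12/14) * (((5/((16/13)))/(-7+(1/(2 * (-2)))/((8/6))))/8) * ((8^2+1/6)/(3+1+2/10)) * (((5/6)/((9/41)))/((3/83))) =-60828625/625968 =-97.18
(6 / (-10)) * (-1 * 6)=18 / 5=3.60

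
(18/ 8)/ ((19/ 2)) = 9/ 38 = 0.24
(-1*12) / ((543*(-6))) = 2 / 543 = 0.00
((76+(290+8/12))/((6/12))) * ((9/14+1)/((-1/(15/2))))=-63250/7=-9035.71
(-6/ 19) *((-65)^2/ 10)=-2535/ 19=-133.42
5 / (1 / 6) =30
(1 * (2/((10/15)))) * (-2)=-6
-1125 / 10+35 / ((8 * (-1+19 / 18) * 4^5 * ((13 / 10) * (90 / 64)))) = -93565 / 832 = -112.46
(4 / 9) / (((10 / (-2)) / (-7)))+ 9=433 / 45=9.62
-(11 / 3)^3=-49.30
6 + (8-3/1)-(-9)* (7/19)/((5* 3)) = 1066/95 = 11.22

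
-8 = -8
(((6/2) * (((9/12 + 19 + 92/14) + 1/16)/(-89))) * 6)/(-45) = 591/4984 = 0.12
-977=-977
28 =28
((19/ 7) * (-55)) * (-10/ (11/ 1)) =950/ 7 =135.71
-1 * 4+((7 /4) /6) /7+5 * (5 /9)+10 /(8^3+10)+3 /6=-1381 /2088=-0.66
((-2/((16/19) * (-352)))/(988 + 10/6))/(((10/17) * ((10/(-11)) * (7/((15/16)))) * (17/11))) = -0.00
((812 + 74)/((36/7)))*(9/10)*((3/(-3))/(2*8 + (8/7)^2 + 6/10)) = -151949/17548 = -8.66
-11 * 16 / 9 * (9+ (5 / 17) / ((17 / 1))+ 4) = -73568 / 289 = -254.56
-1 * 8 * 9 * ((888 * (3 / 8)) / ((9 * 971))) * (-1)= 2664 / 971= 2.74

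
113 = 113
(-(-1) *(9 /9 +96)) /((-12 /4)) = -97 /3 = -32.33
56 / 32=1.75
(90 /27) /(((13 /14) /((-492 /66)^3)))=-77191520 /51909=-1487.05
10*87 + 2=872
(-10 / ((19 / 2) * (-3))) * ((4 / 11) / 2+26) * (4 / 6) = 1280 / 209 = 6.12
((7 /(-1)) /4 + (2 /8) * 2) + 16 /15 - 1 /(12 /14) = -27 /20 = -1.35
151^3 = 3442951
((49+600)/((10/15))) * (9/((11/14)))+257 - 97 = 11311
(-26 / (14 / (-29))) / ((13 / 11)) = 319 / 7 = 45.57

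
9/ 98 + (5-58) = -5185/ 98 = -52.91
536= 536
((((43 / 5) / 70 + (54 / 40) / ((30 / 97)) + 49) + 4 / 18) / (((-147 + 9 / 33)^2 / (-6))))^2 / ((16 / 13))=87169944886878997 / 478820453530728960000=0.00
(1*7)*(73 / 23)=22.22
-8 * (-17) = 136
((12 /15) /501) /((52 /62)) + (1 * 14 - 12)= 65192 /32565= 2.00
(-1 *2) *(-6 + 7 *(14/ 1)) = -184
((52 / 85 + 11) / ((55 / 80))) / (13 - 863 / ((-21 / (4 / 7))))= 2321424 / 5014405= 0.46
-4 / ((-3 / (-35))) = -140 / 3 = -46.67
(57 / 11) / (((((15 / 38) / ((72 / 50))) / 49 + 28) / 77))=8915256 / 625757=14.25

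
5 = 5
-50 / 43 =-1.16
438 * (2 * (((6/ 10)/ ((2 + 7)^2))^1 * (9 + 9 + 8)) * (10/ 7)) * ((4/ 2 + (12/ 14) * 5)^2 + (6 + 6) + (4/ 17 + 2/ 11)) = 12515.31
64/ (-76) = -16/ 19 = -0.84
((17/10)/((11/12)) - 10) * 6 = -2688/55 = -48.87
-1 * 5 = -5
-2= -2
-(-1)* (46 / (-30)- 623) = -9368 / 15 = -624.53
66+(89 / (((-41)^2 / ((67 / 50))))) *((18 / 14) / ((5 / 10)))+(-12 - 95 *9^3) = -20357150508 / 294175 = -69200.82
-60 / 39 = -20 / 13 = -1.54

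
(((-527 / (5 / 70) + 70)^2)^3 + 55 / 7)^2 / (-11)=-1137047333843624499080336118691520536180969122769 / 539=-2109549784496520406457024000000000000000000000.00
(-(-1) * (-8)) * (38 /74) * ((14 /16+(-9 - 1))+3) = 931 /37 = 25.16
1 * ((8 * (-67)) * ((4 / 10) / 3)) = -1072 / 15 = -71.47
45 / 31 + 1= 76 / 31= 2.45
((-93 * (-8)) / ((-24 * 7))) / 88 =-31 / 616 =-0.05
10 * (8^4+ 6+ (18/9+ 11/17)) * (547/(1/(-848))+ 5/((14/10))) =-2265701102930/119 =-19039505066.64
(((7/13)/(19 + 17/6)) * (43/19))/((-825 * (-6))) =301/26694525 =0.00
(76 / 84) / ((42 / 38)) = 361 / 441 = 0.82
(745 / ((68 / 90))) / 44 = 22.41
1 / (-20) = -1 / 20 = -0.05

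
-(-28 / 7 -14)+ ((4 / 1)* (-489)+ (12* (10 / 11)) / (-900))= -319772 / 165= -1938.01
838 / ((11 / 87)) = 72906 / 11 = 6627.82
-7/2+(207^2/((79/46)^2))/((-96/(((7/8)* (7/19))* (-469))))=173611140871/7589056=22876.51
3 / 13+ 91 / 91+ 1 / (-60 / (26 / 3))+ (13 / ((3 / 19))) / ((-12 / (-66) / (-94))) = -49801339 / 1170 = -42565.25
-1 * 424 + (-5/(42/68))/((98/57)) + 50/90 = -1321708/3087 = -428.15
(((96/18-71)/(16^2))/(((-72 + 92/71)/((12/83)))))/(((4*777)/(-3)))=-13987/27626224640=-0.00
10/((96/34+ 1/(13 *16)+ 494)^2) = 25006592/617258707245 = 0.00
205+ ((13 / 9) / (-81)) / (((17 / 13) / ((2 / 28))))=35567741 / 173502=205.00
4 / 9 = 0.44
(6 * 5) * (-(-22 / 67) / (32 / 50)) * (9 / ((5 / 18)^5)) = 140300424 / 1675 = 83761.45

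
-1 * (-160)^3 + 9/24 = 32768003/8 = 4096000.38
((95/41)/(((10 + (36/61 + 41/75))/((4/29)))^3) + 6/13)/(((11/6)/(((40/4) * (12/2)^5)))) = 370253252031218366919056640/18913505255690616585157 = 19576.13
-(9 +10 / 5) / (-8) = 11 / 8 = 1.38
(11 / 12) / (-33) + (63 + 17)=2879 / 36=79.97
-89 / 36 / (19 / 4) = -89 / 171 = -0.52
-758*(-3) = 2274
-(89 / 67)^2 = -7921 / 4489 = -1.76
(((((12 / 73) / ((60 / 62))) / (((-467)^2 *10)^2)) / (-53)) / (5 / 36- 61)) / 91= 558 / 4586274395376158246125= 0.00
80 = 80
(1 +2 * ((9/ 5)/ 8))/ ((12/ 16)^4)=1856/ 405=4.58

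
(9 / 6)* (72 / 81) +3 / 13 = 61 / 39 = 1.56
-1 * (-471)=471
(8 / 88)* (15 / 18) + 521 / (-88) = -1543 / 264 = -5.84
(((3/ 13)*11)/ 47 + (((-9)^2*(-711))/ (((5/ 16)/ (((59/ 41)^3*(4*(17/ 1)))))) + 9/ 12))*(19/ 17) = -597577645879802277/ 14317648540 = -41737136.11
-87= -87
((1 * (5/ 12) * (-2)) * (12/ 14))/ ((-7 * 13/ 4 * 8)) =5/ 1274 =0.00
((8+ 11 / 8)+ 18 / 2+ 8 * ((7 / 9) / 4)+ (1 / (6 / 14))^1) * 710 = 569065 / 36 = 15807.36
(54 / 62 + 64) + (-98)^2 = 299735 / 31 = 9668.87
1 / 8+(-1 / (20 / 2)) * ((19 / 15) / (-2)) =113 / 600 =0.19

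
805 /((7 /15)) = 1725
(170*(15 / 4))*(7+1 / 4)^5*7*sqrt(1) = 183062004825 / 2048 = 89385744.54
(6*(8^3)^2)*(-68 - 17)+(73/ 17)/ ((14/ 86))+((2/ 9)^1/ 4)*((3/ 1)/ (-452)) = -43146607991471/ 322728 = -133693413.62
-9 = -9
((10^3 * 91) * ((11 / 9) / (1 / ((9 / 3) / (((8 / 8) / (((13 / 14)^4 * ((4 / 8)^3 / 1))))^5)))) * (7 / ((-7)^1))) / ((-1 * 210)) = 67942745495198857993713575 / 6168693135995397849458147328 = 0.01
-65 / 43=-1.51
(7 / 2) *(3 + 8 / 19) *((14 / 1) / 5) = 637 / 19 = 33.53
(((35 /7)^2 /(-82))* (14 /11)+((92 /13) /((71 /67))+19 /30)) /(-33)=-86462357 /412110270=-0.21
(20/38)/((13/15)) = 150/247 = 0.61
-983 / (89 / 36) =-35388 / 89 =-397.62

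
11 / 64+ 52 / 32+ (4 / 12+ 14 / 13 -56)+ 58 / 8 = -113675 / 2496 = -45.54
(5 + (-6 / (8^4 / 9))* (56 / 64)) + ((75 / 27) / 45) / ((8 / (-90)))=4.29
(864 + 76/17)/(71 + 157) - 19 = -14720/969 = -15.19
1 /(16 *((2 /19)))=19 /32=0.59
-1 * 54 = -54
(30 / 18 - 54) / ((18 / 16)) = -1256 / 27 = -46.52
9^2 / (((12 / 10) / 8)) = 540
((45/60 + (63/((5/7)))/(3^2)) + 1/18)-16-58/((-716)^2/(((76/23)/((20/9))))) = -1431187937/265299480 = -5.39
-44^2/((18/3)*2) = -161.33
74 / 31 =2.39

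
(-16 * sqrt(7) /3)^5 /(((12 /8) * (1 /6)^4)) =-1644167168 * sqrt(7) /9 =-483339715.59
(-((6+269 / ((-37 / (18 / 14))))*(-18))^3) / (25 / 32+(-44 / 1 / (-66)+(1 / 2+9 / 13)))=-4743396109939968 / 57247260805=-82858.04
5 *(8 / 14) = 20 / 7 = 2.86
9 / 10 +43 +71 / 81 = 36269 / 810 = 44.78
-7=-7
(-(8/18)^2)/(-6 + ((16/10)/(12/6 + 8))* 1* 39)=-200/243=-0.82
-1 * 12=-12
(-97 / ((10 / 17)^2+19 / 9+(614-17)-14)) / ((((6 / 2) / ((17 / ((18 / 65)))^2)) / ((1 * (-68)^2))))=-19784358430850 / 20557449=-962393.65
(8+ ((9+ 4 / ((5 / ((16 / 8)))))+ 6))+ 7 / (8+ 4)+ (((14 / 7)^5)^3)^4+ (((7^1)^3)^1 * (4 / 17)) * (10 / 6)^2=3527939804096952509621 / 3060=1152921504606847225.37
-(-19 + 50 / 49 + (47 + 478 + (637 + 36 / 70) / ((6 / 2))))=-528851 / 735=-719.53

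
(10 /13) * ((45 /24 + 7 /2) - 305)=-11985 /52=-230.48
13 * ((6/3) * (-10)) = -260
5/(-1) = -5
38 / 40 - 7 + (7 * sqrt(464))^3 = -121 / 20 + 636608 * sqrt(29) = 3428232.95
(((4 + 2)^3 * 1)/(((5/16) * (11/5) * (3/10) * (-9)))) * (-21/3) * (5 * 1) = 44800/11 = 4072.73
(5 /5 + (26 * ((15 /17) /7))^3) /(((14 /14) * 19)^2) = 61004159 /608342399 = 0.10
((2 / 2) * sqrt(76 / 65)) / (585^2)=2 * sqrt(1235) / 22244625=0.00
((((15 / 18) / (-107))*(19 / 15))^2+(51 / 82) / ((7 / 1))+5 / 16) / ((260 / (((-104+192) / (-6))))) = -3761022089 / 166080659472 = -0.02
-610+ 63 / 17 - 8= -10443 / 17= -614.29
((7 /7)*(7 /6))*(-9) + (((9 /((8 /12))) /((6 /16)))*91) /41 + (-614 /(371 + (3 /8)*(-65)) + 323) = 390.63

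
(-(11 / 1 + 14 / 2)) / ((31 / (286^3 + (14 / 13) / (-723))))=-1319261836380 / 97123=-13583413.16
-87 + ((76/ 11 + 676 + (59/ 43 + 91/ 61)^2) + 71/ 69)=605.14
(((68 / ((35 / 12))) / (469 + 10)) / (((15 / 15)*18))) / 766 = 68 / 19262985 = 0.00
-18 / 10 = -9 / 5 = -1.80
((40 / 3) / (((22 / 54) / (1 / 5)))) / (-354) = -12 / 649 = -0.02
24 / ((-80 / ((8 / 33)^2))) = -32 / 1815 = -0.02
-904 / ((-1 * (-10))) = -452 / 5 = -90.40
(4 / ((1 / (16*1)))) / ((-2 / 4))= -128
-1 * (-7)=7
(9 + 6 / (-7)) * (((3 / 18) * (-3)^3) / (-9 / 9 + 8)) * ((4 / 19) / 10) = -27 / 245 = -0.11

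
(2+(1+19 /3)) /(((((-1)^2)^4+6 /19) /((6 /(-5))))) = -1064 /125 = -8.51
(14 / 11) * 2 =28 / 11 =2.55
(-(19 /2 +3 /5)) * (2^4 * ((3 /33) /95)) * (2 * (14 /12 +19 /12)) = -404 /475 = -0.85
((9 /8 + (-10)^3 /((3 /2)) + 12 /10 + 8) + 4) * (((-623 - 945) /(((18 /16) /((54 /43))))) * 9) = 2209402944 /215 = 10276292.76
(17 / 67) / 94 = 17 / 6298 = 0.00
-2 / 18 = -1 / 9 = -0.11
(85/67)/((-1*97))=-85/6499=-0.01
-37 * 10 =-370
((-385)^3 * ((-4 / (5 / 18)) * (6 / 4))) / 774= 68479950 / 43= 1592556.98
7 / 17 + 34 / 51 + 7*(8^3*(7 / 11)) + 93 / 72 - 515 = 7935221 / 4488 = 1768.10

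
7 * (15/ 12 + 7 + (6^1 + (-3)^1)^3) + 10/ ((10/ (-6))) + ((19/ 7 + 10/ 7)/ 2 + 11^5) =161293.82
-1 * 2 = -2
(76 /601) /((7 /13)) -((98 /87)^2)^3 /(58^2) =359371794703912460 /1534207224649329783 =0.23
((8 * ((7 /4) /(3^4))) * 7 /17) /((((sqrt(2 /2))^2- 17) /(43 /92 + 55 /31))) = -104419 /10472544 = -0.01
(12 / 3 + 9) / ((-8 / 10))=-16.25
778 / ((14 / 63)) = 3501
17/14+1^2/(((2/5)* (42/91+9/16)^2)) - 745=-470913157/635166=-741.40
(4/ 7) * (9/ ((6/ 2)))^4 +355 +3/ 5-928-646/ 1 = -41024/ 35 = -1172.11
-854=-854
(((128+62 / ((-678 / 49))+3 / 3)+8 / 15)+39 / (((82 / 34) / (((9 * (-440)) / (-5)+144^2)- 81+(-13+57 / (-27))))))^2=580497984463337556841 / 4829555025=120196991536.16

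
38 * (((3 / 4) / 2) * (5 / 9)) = 95 / 12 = 7.92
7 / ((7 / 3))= 3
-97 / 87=-1.11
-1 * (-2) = 2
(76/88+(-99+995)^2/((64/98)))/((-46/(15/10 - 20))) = 1000660671/2024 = 494397.56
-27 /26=-1.04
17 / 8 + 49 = 51.12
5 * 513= 2565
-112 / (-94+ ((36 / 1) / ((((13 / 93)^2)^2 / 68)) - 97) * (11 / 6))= -19192992 / 2014307869537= -0.00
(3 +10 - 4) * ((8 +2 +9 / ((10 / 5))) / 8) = 261 / 16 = 16.31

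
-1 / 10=-0.10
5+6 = 11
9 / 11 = 0.82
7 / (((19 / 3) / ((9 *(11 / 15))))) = 693 / 95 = 7.29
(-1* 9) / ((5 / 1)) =-9 / 5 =-1.80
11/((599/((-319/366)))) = -3509/219234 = -0.02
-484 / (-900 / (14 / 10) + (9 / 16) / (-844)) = 0.75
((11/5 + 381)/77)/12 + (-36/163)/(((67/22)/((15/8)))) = 3515984/12613755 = 0.28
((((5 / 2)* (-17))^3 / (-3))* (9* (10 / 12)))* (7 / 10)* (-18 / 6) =-12896625 / 32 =-403019.53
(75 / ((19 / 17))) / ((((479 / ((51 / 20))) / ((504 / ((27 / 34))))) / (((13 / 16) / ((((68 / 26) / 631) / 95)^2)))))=96775429938.85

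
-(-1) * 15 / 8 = 15 / 8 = 1.88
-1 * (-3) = 3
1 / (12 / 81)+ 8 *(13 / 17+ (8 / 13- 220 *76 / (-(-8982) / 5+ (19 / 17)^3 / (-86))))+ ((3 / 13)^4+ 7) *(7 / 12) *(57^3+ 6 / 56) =5575447098743340779665 / 7370495127214388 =756454.89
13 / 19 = 0.68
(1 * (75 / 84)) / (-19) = -25 / 532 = -0.05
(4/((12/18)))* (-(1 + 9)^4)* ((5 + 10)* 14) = -12600000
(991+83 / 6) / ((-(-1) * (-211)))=-6029 / 1266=-4.76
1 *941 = 941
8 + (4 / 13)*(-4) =88 / 13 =6.77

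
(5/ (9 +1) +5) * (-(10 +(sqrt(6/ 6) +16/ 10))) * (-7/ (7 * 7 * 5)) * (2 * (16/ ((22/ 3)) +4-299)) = -28989/ 25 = -1159.56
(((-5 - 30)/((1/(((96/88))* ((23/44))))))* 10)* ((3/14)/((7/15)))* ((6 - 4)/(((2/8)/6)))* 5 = -18630000/847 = -21995.28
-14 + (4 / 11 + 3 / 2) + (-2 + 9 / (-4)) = -721 / 44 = -16.39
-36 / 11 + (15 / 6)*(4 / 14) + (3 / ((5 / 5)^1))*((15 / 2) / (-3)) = -1549 / 154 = -10.06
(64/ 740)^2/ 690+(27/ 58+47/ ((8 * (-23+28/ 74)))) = 157305529559/ 764283951000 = 0.21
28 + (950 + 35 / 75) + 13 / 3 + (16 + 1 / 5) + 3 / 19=18984 / 19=999.16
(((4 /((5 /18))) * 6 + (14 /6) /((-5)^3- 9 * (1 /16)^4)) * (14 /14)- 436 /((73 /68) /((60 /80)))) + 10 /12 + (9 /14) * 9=-1898126027923 /8970249855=-211.60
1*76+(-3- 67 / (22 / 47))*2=-2379 / 11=-216.27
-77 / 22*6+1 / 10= -20.90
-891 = -891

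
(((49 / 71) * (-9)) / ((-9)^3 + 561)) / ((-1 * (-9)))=7 / 1704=0.00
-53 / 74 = -0.72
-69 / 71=-0.97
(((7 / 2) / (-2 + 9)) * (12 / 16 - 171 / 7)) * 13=-8619 / 56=-153.91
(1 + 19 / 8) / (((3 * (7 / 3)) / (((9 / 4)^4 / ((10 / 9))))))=11.12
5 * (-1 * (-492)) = 2460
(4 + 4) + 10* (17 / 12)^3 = 36.43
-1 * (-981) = 981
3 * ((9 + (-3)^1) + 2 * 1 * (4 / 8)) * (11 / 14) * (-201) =-6633 / 2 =-3316.50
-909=-909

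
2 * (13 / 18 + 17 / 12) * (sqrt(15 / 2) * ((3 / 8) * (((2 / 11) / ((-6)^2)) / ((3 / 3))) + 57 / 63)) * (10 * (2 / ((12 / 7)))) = 39095 * sqrt(30) / 1728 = 123.92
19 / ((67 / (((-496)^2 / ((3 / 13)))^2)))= 194342153814016 / 603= 322292129044.80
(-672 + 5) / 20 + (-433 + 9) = -9147 / 20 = -457.35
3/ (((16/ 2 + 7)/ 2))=2/ 5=0.40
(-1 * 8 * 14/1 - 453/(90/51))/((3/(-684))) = 420318/5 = 84063.60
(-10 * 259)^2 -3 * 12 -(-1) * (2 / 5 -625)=33537197 / 5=6707439.40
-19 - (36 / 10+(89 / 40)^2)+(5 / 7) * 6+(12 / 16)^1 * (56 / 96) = -22.83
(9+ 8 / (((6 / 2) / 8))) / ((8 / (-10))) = -455 / 12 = -37.92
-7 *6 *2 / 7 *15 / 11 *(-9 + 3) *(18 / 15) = 1296 / 11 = 117.82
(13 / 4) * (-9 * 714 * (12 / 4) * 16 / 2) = -501228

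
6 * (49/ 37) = 294/ 37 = 7.95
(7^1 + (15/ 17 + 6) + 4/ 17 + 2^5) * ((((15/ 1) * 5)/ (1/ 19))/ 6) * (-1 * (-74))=13778800/ 17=810517.65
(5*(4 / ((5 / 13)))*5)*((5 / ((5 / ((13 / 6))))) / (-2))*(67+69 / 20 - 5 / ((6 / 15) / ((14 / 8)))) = -328367 / 24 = -13681.96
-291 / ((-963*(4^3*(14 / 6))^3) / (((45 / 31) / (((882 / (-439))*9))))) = -212915 / 29228436815872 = -0.00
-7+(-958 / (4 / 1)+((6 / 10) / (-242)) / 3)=-149133 / 605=-246.50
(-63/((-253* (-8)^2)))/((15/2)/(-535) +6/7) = 15729/3408416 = 0.00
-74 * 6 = -444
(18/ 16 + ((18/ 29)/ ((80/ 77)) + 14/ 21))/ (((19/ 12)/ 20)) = 30.18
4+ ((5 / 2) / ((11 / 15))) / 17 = 1571 / 374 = 4.20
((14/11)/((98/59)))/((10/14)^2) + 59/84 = 50917/23100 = 2.20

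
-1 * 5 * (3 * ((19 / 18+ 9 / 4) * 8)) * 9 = -3570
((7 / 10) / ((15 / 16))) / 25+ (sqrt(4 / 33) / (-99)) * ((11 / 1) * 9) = -0.32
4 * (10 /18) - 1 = 1.22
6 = 6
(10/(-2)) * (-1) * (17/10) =17/2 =8.50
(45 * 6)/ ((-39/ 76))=-6840/ 13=-526.15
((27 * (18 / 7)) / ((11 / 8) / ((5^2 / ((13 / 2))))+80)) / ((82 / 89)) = 8650800 / 9225041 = 0.94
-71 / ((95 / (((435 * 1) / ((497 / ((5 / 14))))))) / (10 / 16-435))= 1511625 / 14896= 101.48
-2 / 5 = -0.40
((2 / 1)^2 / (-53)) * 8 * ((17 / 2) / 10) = -136 / 265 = -0.51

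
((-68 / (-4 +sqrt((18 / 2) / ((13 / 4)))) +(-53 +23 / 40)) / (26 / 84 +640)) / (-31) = 1151031 / 716967380 - 4284 * sqrt(13) / 35848369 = 0.00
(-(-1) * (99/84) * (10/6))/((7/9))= 495/196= 2.53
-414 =-414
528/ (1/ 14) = 7392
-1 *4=-4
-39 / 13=-3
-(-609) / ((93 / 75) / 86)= 1309350 / 31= 42237.10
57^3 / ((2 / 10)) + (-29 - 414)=925522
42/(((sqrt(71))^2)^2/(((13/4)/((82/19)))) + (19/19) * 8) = 1729/275904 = 0.01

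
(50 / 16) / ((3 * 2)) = 25 / 48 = 0.52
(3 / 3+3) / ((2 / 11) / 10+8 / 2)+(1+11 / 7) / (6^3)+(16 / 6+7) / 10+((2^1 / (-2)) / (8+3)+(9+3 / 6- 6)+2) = 2512777 / 340340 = 7.38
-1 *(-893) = 893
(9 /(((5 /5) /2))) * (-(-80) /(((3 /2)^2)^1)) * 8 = 5120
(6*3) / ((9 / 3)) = 6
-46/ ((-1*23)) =2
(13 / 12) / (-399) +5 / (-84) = -149 / 2394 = -0.06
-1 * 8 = -8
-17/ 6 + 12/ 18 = -13/ 6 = -2.17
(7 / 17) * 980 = 6860 / 17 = 403.53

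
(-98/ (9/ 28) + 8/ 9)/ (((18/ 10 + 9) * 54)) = -380/ 729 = -0.52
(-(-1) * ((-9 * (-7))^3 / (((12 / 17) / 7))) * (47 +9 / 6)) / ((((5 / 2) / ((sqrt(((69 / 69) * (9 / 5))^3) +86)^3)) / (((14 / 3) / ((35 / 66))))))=792716405009889591 * sqrt(5) / 78125 +843418836835966314 / 3125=292582895224070.73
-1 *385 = -385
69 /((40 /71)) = 4899 /40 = 122.48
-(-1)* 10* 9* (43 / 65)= 774 / 13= 59.54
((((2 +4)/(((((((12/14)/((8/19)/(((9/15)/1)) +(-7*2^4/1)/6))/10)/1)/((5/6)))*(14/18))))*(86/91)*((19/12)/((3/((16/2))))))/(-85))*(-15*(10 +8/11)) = -519577600/51051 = -10177.62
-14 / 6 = -7 / 3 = -2.33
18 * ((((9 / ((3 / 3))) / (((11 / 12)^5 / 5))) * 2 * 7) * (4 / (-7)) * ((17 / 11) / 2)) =-13705666560 / 1771561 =-7736.49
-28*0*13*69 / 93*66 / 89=0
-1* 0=0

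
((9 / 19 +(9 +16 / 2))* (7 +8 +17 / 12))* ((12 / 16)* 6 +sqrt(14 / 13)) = 16351* sqrt(182) / 741 +49053 / 38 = 1588.56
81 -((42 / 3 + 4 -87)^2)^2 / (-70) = 22672791 / 70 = 323897.01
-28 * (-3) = 84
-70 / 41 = -1.71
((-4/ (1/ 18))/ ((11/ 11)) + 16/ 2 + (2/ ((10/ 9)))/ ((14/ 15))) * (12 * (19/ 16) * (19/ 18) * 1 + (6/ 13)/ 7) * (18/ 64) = -86017965/ 326144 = -263.74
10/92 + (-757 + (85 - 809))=-68121/46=-1480.89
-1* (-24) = 24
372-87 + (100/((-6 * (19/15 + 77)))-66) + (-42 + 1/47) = 4877965/27589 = 176.81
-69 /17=-4.06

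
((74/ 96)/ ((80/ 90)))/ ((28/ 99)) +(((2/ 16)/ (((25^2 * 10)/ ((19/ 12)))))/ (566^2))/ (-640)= 2640294062999867/ 861116928000000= 3.07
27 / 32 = 0.84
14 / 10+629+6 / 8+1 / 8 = 25251 / 40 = 631.28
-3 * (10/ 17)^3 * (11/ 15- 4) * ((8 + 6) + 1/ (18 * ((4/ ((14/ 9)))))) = 11130350/ 397953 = 27.97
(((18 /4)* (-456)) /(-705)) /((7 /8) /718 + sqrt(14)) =-3928896 /15506960275 + 22567578624* sqrt(14) /108548721925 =0.78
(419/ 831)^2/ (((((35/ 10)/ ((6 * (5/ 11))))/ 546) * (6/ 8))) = 365166880/ 2532057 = 144.22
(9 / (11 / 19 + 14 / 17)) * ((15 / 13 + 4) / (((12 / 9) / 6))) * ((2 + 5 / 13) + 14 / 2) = 35642727 / 25519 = 1396.71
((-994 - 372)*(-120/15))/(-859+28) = -10928/831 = -13.15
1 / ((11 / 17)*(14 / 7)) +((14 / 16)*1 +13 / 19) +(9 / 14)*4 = 57389 / 11704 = 4.90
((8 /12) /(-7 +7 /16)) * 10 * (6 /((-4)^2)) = -8 /21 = -0.38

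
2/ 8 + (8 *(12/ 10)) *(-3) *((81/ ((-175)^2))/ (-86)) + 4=111957703/ 26337500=4.25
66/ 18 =11/ 3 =3.67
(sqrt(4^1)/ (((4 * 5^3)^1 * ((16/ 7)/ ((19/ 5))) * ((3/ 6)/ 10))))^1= 133/ 1000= 0.13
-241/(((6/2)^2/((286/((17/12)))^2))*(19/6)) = -1892432256/5491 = -344642.55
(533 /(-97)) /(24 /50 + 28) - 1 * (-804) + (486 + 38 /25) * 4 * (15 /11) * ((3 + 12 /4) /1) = 5787220319 /345320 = 16759.01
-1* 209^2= -43681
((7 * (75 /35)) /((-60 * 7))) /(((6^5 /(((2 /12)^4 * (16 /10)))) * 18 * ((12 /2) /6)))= -1 /3174474240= -0.00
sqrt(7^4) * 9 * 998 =440118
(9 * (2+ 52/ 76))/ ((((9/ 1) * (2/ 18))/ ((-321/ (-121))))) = 147339/ 2299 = 64.09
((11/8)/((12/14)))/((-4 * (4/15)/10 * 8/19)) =-36575/1024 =-35.72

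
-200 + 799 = 599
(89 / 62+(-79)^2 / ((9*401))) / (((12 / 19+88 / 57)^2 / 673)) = 172045466279 / 382278112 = 450.05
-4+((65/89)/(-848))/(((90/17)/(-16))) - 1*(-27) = 1953059/84906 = 23.00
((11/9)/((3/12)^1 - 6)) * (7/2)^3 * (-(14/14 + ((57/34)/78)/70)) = 11121187/1219920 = 9.12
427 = 427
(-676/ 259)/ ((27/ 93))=-20956/ 2331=-8.99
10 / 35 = 2 / 7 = 0.29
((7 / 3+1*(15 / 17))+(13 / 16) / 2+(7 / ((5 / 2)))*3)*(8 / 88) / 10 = 98099 / 897600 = 0.11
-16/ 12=-4/ 3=-1.33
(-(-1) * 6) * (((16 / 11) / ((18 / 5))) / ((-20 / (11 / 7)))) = -0.19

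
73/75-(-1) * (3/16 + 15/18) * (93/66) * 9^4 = 249179671/26400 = 9438.62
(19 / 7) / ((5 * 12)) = 19 / 420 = 0.05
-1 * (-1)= 1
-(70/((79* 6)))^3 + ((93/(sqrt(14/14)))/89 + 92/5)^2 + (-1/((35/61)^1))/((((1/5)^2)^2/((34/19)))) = -550849687099242584/350603866278225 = -1571.15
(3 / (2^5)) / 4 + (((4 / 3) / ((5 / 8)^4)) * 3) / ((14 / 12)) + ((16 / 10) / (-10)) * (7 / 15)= 37662671 / 1680000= 22.42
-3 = -3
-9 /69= -3 /23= -0.13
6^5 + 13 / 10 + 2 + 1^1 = 77803 / 10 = 7780.30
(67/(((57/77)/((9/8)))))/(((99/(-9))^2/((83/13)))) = 116781/21736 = 5.37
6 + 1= 7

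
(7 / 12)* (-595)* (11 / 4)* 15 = -229075 / 16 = -14317.19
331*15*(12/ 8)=14895/ 2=7447.50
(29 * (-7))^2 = 41209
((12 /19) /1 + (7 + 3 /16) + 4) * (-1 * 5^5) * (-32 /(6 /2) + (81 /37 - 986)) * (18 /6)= 1239439034375 /11248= 110191948.29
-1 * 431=-431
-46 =-46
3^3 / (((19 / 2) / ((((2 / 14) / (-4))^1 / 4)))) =-27 / 1064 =-0.03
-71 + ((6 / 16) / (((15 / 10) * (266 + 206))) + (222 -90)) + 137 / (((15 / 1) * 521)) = 900304391 / 14754720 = 61.02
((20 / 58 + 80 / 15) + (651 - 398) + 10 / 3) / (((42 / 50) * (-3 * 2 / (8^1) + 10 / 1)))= 2279500 / 67599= 33.72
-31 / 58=-0.53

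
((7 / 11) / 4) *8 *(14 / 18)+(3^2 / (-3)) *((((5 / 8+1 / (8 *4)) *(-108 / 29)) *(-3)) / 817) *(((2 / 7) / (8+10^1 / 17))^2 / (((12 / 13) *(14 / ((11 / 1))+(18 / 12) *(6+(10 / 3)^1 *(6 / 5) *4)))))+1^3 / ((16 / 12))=1.74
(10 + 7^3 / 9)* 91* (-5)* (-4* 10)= 875622.22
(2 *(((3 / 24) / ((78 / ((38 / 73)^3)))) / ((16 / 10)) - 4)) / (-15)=970952137 / 1820599560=0.53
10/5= 2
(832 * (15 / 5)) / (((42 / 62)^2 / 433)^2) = 144060823935808 / 64827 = 2222234931.99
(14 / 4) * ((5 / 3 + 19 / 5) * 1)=287 / 15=19.13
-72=-72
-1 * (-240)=240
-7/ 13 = -0.54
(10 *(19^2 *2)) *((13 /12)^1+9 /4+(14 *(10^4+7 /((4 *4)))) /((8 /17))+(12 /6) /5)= 103107404519 /48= 2148070927.48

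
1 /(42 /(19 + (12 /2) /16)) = 155 /336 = 0.46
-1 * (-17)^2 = -289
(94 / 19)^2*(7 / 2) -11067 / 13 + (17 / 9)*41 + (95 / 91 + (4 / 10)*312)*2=-436.51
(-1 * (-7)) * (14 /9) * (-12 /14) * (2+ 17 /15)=-1316 /45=-29.24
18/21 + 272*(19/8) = 4528/7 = 646.86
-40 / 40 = -1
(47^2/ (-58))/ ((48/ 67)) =-148003/ 2784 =-53.16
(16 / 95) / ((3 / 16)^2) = 4096 / 855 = 4.79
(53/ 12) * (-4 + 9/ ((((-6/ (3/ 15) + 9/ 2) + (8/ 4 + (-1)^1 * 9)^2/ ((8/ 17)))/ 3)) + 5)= 44785/ 7548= 5.93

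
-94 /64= -47 /32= -1.47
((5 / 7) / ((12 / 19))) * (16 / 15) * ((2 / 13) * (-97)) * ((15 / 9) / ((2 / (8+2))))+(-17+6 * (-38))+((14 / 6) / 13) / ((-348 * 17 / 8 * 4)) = -956977237 / 2422602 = -395.02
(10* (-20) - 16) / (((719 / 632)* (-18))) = 7584 / 719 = 10.55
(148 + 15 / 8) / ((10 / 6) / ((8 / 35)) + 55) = 3597 / 1495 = 2.41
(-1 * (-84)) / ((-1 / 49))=-4116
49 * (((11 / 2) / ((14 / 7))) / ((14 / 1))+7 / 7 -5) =-186.38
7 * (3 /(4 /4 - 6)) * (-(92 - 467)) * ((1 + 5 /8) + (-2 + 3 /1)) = -33075 /8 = -4134.38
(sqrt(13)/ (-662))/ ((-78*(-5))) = -sqrt(13)/ 258180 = -0.00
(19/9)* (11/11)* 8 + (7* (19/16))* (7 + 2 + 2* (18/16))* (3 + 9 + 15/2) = 2120191/1152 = 1840.44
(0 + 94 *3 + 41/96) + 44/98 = 1330649/4704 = 282.88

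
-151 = -151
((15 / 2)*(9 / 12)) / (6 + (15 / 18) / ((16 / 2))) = 270 / 293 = 0.92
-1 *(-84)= 84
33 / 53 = 0.62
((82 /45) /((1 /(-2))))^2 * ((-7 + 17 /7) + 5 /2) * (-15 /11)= 389992 /10395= 37.52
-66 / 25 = -2.64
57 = 57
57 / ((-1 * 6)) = -19 / 2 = -9.50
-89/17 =-5.24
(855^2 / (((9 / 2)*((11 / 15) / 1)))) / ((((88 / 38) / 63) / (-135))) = -196883308125 / 242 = -813567388.95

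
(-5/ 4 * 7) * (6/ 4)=-105/ 8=-13.12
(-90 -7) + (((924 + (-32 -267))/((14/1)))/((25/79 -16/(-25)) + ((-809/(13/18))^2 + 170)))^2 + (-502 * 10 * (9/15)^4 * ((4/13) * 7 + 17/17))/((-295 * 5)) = -7880185437774609833683759249618641/82421041711018307263449270287500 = -95.61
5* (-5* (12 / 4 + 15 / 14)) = -1425 / 14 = -101.79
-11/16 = -0.69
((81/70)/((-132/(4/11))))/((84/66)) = -27/10780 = -0.00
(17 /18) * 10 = 85 /9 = 9.44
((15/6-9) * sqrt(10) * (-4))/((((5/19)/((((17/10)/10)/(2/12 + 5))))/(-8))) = -82.24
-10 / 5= -2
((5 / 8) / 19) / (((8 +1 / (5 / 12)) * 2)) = 25 / 15808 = 0.00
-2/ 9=-0.22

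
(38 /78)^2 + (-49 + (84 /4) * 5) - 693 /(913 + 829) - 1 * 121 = -13280617 /203814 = -65.16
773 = 773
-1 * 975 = -975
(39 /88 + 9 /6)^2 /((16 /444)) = 3245751 /30976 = 104.78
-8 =-8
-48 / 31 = -1.55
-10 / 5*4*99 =-792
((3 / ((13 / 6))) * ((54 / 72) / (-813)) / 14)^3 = -729 / 959869127473984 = -0.00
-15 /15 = -1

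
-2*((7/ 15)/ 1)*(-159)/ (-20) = -371/ 50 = -7.42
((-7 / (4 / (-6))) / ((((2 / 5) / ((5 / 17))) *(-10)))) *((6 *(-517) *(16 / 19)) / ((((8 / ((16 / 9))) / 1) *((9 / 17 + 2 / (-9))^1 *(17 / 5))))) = 138600 / 323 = 429.10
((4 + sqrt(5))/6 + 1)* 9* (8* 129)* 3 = 4644* sqrt(5) + 46440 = 56824.30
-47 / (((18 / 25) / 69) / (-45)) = 405375 / 2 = 202687.50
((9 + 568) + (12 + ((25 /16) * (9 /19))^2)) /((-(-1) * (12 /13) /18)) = 11496.18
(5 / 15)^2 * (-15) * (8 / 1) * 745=-9933.33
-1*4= -4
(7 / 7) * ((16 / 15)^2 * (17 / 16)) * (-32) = -8704 / 225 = -38.68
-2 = -2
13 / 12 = 1.08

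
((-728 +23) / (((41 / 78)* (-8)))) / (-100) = -1.68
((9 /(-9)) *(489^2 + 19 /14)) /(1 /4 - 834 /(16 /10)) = 3347713 /7294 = 458.97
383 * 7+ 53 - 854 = 1880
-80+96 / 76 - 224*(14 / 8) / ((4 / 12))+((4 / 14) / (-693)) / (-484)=-27986777261 / 22304898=-1254.74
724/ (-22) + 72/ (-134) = -24650/ 737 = -33.45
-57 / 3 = -19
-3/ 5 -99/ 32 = -3.69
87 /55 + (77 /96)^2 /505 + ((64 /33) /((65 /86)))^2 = 3886452842029 /475856409600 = 8.17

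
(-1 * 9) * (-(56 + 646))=6318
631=631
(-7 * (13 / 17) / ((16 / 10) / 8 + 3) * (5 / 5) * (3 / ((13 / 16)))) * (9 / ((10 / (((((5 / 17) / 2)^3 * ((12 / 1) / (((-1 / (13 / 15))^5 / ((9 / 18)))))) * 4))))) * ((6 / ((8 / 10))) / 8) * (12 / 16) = 7797153 / 53453440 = 0.15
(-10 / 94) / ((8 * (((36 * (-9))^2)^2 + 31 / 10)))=-25 / 20717525888708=-0.00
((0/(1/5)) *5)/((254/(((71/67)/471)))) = 0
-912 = -912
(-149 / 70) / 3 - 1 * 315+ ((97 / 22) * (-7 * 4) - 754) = -2756209 / 2310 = -1193.16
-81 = -81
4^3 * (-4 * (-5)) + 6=1286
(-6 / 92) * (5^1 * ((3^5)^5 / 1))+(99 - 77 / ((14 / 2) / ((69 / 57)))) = -241477253616367 / 874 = -276289763863.12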